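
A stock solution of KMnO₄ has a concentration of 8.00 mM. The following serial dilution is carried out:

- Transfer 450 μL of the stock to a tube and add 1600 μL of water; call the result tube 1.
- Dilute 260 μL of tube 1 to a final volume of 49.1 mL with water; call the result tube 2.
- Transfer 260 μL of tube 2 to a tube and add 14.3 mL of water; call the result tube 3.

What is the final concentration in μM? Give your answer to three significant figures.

Step 1: 450 μL + 1600 μL = 2050 μL total → factor 2050/450 = 4.5556
Step 2: 260 μL brought to 49.1 mL → factor 49100/260 = 188.85
Step 3: 260 μL + 14.3 mL = 14560 μL total → factor 14560/260 = 56
Overall dilution factor = 4.5556 × 188.85 × 56 = 48177
Final = 8.00 mM / 48177 = 0.0001661 mM = 0.166 μM

0.166 μM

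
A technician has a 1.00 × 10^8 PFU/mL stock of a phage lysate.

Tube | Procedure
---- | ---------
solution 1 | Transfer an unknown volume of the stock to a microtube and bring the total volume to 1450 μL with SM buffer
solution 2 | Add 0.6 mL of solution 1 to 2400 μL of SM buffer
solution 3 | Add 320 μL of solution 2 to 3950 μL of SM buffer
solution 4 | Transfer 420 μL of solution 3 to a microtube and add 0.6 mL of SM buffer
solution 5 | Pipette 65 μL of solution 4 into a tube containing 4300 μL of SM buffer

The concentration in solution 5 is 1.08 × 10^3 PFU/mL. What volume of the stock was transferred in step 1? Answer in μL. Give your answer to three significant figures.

Step 1: v brought to 1450 μL → factor = 1450 μL/v
Step 2: 0.6 mL + 2400 μL = 3 mL total → factor 3/0.6 = 5
Step 3: 320 μL + 3950 μL = 4270 μL total → factor 4270/320 = 13.344
Step 4: 420 μL + 0.6 mL = 1020 μL total → factor 1020/420 = 2.4286
Step 5: 65 μL + 4300 μL = 4365 μL total → factor 4365/65 = 67.154
Product of known-step factors = 10881
Overall factor = 1.00 × 10^8 PFU/mL / (1.08 × 10^3 PFU/mL) = 92593
Step-1 factor = 92593 / 10881 = 8.5095
v = 1450 μL / 8.5095 = 170 μL

170 μL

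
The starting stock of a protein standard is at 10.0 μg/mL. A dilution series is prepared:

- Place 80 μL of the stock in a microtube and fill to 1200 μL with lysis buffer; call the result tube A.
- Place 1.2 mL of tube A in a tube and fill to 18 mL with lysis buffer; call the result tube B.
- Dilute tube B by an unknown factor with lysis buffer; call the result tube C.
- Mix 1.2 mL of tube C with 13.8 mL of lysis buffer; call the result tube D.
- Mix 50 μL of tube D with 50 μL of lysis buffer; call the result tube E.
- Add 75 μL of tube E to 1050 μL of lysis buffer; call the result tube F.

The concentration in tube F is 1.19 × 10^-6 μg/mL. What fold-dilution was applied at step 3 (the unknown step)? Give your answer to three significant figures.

Step 1: 80 μL brought to 1200 μL → factor 1200/80 = 15
Step 2: 1.2 mL brought to 18 mL → factor 18/1.2 = 15
Step 3: unknown factor x
Step 4: 1.2 mL + 13.8 mL = 15 mL total → factor 15/1.2 = 12.5
Step 5: 50 μL + 50 μL = 100 μL total → factor 100/50 = 2
Step 6: 75 μL + 1050 μL = 1125 μL total → factor 1125/75 = 15
Product of known-step factors = 84375
Overall factor = 10.0 μg/mL / (1.19 × 10^-6 μg/mL) = 8.4034 × 10^6
x = 8.4034 × 10^6 / 84375 = 99.6

99.6-fold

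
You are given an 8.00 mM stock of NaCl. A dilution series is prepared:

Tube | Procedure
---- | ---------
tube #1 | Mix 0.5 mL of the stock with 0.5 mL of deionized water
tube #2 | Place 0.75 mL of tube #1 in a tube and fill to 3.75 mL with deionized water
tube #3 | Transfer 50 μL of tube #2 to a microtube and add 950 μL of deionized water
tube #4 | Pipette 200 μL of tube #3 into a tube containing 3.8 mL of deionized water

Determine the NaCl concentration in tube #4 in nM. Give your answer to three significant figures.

2.00 × 10^3 nM

Step 1: 0.5 mL + 0.5 mL = 1 mL total → factor 1/0.5 = 2
Step 2: 0.75 mL brought to 3.75 mL → factor 3.75/0.75 = 5
Step 3: 50 μL + 950 μL = 1000 μL total → factor 1000/50 = 20
Step 4: 200 μL + 3.8 mL = 4000 μL total → factor 4000/200 = 20
Overall dilution factor = 2 × 5 × 20 × 20 = 4000
Final = 8.00 mM / 4000 = 0.002000 mM = 2.00 × 10^3 nM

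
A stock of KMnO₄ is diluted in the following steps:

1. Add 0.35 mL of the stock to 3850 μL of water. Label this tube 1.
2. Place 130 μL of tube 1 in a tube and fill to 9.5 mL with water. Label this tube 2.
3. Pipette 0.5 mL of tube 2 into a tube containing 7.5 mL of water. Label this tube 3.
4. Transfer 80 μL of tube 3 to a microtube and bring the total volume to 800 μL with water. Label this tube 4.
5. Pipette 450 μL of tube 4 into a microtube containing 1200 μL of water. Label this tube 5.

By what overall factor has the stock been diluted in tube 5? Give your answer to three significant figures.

Step 1: 0.35 mL + 3850 μL = 4.2 mL total → factor 4.2/0.35 = 12
Step 2: 130 μL brought to 9.5 mL → factor 9500/130 = 73.077
Step 3: 0.5 mL + 7.5 mL = 8 mL total → factor 8/0.5 = 16
Step 4: 80 μL brought to 800 μL → factor 800/80 = 10
Step 5: 450 μL + 1200 μL = 1650 μL total → factor 1650/450 = 3.6667
Overall dilution factor = 12 × 73.077 × 16 × 10 × 3.6667 = 5.1446 × 10^5

5.14 × 10^5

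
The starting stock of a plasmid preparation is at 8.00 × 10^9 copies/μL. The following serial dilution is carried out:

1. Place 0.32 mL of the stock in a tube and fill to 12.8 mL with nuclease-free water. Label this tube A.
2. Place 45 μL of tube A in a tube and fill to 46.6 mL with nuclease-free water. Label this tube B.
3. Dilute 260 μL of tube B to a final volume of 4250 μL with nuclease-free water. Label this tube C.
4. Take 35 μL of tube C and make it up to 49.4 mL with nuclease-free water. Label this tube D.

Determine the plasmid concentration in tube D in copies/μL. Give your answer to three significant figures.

Step 1: 0.32 mL brought to 12.8 mL → factor 12.8/0.32 = 40
Step 2: 45 μL brought to 46.6 mL → factor 46600/45 = 1035.6
Step 3: 260 μL brought to 4250 μL → factor 4250/260 = 16.346
Step 4: 35 μL brought to 49.4 mL → factor 49400/35 = 1411.4
Overall dilution factor = 40 × 1035.6 × 16.346 × 1411.4 = 9.5567 × 10^8
Final = 8.00 × 10^9 copies/μL / 9.5567 × 10^8 = 8.37 copies/μL

8.37 copies/μL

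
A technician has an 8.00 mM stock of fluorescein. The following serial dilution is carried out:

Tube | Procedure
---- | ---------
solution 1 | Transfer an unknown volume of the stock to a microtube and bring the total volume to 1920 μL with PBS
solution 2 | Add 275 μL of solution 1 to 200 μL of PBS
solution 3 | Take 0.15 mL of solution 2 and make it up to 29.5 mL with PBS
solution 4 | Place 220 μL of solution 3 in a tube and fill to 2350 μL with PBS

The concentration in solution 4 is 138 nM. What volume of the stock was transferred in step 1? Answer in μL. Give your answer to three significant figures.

Step 1: v brought to 1920 μL → factor = 1920 μL/v
Step 2: 275 μL + 200 μL = 475 μL total → factor 475/275 = 1.7273
Step 3: 0.15 mL brought to 29.5 mL → factor 29.5/0.15 = 196.67
Step 4: 220 μL brought to 2350 μL → factor 2350/220 = 10.682
Product of known-step factors = 3628.6
Overall factor = 8.00 mM / (138 nM) = 57971
Step-1 factor = 57971 / 3628.6 = 15.976
v = 1920 μL / 15.976 = 120 μL

120 μL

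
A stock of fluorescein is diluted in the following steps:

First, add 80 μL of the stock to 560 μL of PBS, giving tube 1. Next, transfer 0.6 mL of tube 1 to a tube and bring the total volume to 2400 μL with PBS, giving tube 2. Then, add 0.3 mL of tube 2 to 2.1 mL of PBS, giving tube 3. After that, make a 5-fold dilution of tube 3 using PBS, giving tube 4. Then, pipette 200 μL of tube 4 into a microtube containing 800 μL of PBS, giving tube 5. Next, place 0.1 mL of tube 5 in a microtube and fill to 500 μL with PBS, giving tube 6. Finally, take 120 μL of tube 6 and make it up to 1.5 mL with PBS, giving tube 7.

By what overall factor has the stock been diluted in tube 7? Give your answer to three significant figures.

Step 1: 80 μL + 560 μL = 640 μL total → factor 640/80 = 8
Step 2: 0.6 mL brought to 2400 μL → factor 2.4/0.6 = 4
Step 3: 0.3 mL + 2.1 mL = 2.4 mL total → factor 2.4/0.3 = 8
Step 4: 5-fold → factor 5
Step 5: 200 μL + 800 μL = 1000 μL total → factor 1000/200 = 5
Step 6: 0.1 mL brought to 500 μL → factor 0.5/0.1 = 5
Step 7: 120 μL brought to 1.5 mL → factor 1500/120 = 12.5
Overall dilution factor = 8 × 4 × 8 × 5 × 5 × 5 × 12.5 = 4 × 10^5

4.00 × 10^5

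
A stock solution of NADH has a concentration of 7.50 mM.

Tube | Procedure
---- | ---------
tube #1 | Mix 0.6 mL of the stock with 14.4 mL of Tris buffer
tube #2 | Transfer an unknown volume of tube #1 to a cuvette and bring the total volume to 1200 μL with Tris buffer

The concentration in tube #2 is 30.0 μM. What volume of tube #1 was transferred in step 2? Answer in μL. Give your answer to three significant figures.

120 μL

Step 1: 0.6 mL + 14.4 mL = 15 mL total → factor 15/0.6 = 25
Step 2: v brought to 1200 μL → factor = 1200 μL/v
Product of known-step factors = 25
Overall factor = 7.50 mM / (30.0 μM) = 250
Step-2 factor = 250 / 25 = 10
v = 1200 μL / 10 = 120 μL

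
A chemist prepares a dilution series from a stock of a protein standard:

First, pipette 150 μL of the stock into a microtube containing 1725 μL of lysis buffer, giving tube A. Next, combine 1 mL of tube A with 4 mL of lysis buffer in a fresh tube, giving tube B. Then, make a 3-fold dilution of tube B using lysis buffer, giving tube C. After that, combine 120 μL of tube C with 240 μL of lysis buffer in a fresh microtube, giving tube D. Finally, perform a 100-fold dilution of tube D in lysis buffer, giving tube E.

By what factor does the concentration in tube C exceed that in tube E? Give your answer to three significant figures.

Step 1: 150 μL + 1725 μL = 1875 μL total → factor 1875/150 = 12.5
Step 2: 1 mL + 4 mL = 5 mL total → factor 5/1 = 5
Step 3: 3-fold → factor 3
Step 4: 120 μL + 240 μL = 360 μL total → factor 360/120 = 3
Step 5: 100-fold → factor 100
Dilution factor to tube C = 187.5; to tube E = 56250
[tube C]/[tube E] = (factor to tube E)/(factor to tube C) = 56250/187.5 = 300

300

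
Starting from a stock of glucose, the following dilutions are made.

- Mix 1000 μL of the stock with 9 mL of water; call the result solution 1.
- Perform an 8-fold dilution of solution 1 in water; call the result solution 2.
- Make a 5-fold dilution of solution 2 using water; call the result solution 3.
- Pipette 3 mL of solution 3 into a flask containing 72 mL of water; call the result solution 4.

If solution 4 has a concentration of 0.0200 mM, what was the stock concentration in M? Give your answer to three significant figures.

Step 1: 1000 μL + 9 mL = 10000 μL total → factor 10000/1000 = 10
Step 2: 8-fold → factor 8
Step 3: 5-fold → factor 5
Step 4: 3 mL + 72 mL = 75 mL total → factor 75/3 = 25
Overall dilution factor = 10 × 8 × 5 × 25 = 10000
Stock = 0.0200 mM × 10000 = 200.0 mM = 0.200 M

0.200 M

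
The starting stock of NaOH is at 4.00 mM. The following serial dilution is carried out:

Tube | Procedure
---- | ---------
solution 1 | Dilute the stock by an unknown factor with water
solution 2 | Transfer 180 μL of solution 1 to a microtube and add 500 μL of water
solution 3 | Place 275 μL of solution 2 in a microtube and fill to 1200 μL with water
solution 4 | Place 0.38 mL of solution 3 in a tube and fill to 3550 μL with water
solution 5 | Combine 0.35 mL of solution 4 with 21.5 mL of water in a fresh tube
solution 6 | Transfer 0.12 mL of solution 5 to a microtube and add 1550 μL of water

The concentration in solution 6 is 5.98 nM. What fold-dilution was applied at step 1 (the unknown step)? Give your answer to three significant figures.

5.00-fold

Step 1: unknown factor x
Step 2: 180 μL + 500 μL = 680 μL total → factor 680/180 = 3.7778
Step 3: 275 μL brought to 1200 μL → factor 1200/275 = 4.3636
Step 4: 0.38 mL brought to 3550 μL → factor 3.55/0.38 = 9.3421
Step 5: 0.35 mL + 21.5 mL = 21.85 mL total → factor 21.85/0.35 = 62.429
Step 6: 0.12 mL + 1550 μL = 1.67 mL total → factor 1.67/0.12 = 13.917
Product of known-step factors = 1.338 × 10^5
Overall factor = 4.00 mM / (5.98 nM) = 6.689 × 10^5
x = 6.689 × 10^5 / 1.338 × 10^5 = 5.00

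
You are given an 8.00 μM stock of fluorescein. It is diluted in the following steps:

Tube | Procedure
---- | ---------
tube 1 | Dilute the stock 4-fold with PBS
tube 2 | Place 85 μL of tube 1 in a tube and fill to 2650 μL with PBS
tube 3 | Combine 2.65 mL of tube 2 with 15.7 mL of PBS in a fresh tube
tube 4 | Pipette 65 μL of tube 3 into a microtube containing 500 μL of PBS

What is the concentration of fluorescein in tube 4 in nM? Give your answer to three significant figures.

Step 1: 4-fold → factor 4
Step 2: 85 μL brought to 2650 μL → factor 2650/85 = 31.176
Step 3: 2.65 mL + 15.7 mL = 18.35 mL total → factor 18.35/2.65 = 6.9245
Step 4: 65 μL + 500 μL = 565 μL total → factor 565/65 = 8.6923
Overall dilution factor = 4 × 31.176 × 6.9245 × 8.6923 = 7506.1
Final = 8.00 μM / 7506.1 = 0.001066 μM = 1.07 nM

1.07 nM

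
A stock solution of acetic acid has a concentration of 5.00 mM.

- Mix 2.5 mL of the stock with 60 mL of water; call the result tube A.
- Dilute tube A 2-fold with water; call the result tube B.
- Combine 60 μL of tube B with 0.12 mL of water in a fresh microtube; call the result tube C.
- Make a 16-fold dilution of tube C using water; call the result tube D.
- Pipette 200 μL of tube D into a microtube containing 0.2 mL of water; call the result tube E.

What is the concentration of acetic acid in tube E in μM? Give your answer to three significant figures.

1.04 μM

Step 1: 2.5 mL + 60 mL = 62.5 mL total → factor 62.5/2.5 = 25
Step 2: 2-fold → factor 2
Step 3: 60 μL + 0.12 mL = 180 μL total → factor 180/60 = 3
Step 4: 16-fold → factor 16
Step 5: 200 μL + 0.2 mL = 400 μL total → factor 400/200 = 2
Overall dilution factor = 25 × 2 × 3 × 16 × 2 = 4800
Final = 5.00 mM / 4800 = 0.001042 mM = 1.04 μM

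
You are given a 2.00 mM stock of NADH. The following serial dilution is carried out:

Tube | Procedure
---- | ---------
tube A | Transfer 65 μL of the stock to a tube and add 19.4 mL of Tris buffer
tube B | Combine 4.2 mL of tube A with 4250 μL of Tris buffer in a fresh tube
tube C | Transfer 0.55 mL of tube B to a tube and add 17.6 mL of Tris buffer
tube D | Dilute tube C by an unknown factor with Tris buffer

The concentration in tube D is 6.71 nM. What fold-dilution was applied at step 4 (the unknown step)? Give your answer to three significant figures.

Step 1: 65 μL + 19.4 mL = 19465 μL total → factor 19465/65 = 299.46
Step 2: 4.2 mL + 4250 μL = 8.45 mL total → factor 8.45/4.2 = 2.0119
Step 3: 0.55 mL + 17.6 mL = 18.15 mL total → factor 18.15/0.55 = 33
Step 4: unknown factor x
Product of known-step factors = 19882
Overall factor = 2.00 mM / (6.71 nM) = 2.9806 × 10^5
x = 2.9806 × 10^5 / 19882 = 15.0

15.0-fold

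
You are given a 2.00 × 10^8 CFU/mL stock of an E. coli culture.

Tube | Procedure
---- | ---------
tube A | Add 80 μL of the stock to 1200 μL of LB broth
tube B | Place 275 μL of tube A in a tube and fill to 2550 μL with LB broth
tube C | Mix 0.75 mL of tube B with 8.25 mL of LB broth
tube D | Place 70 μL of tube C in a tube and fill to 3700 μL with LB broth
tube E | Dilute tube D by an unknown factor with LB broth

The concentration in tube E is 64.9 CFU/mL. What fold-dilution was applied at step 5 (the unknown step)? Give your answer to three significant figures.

Step 1: 80 μL + 1200 μL = 1280 μL total → factor 1280/80 = 16
Step 2: 275 μL brought to 2550 μL → factor 2550/275 = 9.2727
Step 3: 0.75 mL + 8.25 mL = 9 mL total → factor 9/0.75 = 12
Step 4: 70 μL brought to 3700 μL → factor 3700/70 = 52.857
Step 5: unknown factor x
Product of known-step factors = 94105
Overall factor = 2.00 × 10^8 CFU/mL / (64.9 CFU/mL) = 3.0817 × 10^6
x = 3.0817 × 10^6 / 94105 = 32.7

32.7-fold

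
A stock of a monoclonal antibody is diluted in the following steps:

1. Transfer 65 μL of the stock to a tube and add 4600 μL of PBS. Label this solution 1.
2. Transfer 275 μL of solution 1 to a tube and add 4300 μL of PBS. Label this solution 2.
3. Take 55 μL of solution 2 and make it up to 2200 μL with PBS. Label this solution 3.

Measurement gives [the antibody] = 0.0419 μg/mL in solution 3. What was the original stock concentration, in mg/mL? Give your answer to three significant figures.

Step 1: 65 μL + 4600 μL = 4665 μL total → factor 4665/65 = 71.769
Step 2: 275 μL + 4300 μL = 4575 μL total → factor 4575/275 = 16.636
Step 3: 55 μL brought to 2200 μL → factor 2200/55 = 40
Overall dilution factor = 71.769 × 16.636 × 40 = 47759
Stock = 0.0419 μg/mL × 47759 = 2001 μg/mL = 2.00 mg/mL

2.00 mg/mL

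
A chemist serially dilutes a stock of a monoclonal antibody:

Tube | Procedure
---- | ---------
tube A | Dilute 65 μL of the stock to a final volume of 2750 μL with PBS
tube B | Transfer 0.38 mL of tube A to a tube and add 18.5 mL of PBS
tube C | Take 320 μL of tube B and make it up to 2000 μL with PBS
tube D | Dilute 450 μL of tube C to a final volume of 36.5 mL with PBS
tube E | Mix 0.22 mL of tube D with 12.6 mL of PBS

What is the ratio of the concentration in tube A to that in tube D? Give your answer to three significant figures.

Step 1: 65 μL brought to 2750 μL → factor 2750/65 = 42.308
Step 2: 0.38 mL + 18.5 mL = 18.88 mL total → factor 18.88/0.38 = 49.684
Step 3: 320 μL brought to 2000 μL → factor 2000/320 = 6.25
Step 4: 450 μL brought to 36.5 mL → factor 36500/450 = 81.111
Dilution factor to tube A = 42.308; to tube D = 1.0656 × 10^6
[tube A]/[tube D] = (factor to tube D)/(factor to tube A) = 1.0656 × 10^6/42.308 = 2.52 × 10^4

2.52 × 10^4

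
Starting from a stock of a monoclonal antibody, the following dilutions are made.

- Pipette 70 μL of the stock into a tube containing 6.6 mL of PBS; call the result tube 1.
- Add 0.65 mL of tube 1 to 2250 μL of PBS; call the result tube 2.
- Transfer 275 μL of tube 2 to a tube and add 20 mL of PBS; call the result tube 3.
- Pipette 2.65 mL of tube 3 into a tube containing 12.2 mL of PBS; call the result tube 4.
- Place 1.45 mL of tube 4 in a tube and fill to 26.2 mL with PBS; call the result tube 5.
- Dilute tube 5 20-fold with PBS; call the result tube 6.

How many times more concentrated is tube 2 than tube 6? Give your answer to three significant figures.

Step 1: 70 μL + 6.6 mL = 6670 μL total → factor 6670/70 = 95.286
Step 2: 0.65 mL + 2250 μL = 2.9 mL total → factor 2.9/0.65 = 4.4615
Step 3: 275 μL + 20 mL = 20275 μL total → factor 20275/275 = 73.727
Step 4: 2.65 mL + 12.2 mL = 14.85 mL total → factor 14.85/2.65 = 5.6038
Step 5: 1.45 mL brought to 26.2 mL → factor 26.2/1.45 = 18.069
Step 6: 20-fold → factor 20
Dilution factor to tube 2 = 425.12; to tube 6 = 6.3472 × 10^7
[tube 2]/[tube 6] = (factor to tube 6)/(factor to tube 2) = 6.3472 × 10^7/425.12 = 1.49 × 10^5

1.49 × 10^5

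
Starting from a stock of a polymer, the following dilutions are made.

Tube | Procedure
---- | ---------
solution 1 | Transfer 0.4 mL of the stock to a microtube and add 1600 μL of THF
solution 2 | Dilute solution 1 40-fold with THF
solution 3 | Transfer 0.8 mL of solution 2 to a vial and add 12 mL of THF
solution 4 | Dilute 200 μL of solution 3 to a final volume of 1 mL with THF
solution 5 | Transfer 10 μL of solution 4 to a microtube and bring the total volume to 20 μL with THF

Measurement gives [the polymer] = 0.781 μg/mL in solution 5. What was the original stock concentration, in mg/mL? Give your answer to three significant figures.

Step 1: 0.4 mL + 1600 μL = 2 mL total → factor 2/0.4 = 5
Step 2: 40-fold → factor 40
Step 3: 0.8 mL + 12 mL = 12.8 mL total → factor 12.8/0.8 = 16
Step 4: 200 μL brought to 1 mL → factor 1000/200 = 5
Step 5: 10 μL brought to 20 μL → factor 20/10 = 2
Overall dilution factor = 5 × 40 × 16 × 5 × 2 = 32000
Stock = 0.781 μg/mL × 32000 = 2.499 × 10^4 μg/mL = 25.0 mg/mL

25.0 mg/mL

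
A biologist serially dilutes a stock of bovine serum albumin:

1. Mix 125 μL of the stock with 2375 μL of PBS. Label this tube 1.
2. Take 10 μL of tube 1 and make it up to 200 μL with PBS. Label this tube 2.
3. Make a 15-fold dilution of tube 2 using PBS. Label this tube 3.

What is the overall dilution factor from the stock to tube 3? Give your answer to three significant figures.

6.00 × 10^3

Step 1: 125 μL + 2375 μL = 2500 μL total → factor 2500/125 = 20
Step 2: 10 μL brought to 200 μL → factor 200/10 = 20
Step 3: 15-fold → factor 15
Overall dilution factor = 20 × 20 × 15 = 6000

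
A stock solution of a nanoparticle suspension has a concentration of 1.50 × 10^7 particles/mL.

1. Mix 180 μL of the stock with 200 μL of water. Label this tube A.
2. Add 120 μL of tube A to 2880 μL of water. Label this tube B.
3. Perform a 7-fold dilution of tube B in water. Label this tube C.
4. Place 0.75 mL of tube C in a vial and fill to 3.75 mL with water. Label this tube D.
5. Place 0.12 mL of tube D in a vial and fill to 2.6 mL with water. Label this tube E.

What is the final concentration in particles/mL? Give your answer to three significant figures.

375 particles/mL

Step 1: 180 μL + 200 μL = 380 μL total → factor 380/180 = 2.1111
Step 2: 120 μL + 2880 μL = 3000 μL total → factor 3000/120 = 25
Step 3: 7-fold → factor 7
Step 4: 0.75 mL brought to 3.75 mL → factor 3.75/0.75 = 5
Step 5: 0.12 mL brought to 2.6 mL → factor 2.6/0.12 = 21.667
Overall dilution factor = 2.1111 × 25 × 7 × 5 × 21.667 = 40023
Final = 1.50 × 10^7 particles/mL / 40023 = 375 particles/mL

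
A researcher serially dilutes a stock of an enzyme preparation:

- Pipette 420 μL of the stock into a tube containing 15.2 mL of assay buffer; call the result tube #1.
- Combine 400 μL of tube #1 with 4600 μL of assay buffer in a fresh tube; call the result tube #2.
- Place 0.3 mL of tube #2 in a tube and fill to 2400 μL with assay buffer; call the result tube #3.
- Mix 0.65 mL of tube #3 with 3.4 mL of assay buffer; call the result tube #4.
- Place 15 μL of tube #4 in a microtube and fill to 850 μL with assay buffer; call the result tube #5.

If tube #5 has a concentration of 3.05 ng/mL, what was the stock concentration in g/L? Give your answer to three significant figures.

4.00 g/L

Step 1: 420 μL + 15.2 mL = 15620 μL total → factor 15620/420 = 37.19
Step 2: 400 μL + 4600 μL = 5000 μL total → factor 5000/400 = 12.5
Step 3: 0.3 mL brought to 2400 μL → factor 2.4/0.3 = 8
Step 4: 0.65 mL + 3.4 mL = 4.05 mL total → factor 4.05/0.65 = 6.2308
Step 5: 15 μL brought to 850 μL → factor 850/15 = 56.667
Overall dilution factor = 37.19 × 12.5 × 8 × 6.2308 × 56.667 = 1.3131 × 10^6
Stock = 3.05 ng/mL × 1.3131 × 10^6 = 4.005 × 10^6 ng/mL = 4.00 g/L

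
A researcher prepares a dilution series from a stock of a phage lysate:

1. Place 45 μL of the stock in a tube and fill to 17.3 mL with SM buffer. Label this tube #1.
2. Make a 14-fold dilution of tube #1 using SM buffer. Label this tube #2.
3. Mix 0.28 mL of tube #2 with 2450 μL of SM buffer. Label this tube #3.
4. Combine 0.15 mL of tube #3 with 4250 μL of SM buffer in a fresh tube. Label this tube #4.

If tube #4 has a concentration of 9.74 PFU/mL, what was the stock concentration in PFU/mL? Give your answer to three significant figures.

Step 1: 45 μL brought to 17.3 mL → factor 17300/45 = 384.44
Step 2: 14-fold → factor 14
Step 3: 0.28 mL + 2450 μL = 2.73 mL total → factor 2.73/0.28 = 9.75
Step 4: 0.15 mL + 4250 μL = 4.4 mL total → factor 4.4/0.15 = 29.333
Overall dilution factor = 384.44 × 14 × 9.75 × 29.333 = 1.5393 × 10^6
Stock = 9.74 PFU/mL × 1.5393 × 10^6 = 1.50 × 10^7 PFU/mL

1.50 × 10^7 PFU/mL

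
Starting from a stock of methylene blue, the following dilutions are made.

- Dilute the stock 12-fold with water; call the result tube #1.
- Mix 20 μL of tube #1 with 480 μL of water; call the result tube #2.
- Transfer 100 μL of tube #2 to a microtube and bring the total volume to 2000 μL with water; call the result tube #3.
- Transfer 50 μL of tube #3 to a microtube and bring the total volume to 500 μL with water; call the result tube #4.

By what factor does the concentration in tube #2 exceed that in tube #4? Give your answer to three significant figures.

200

Step 1: 12-fold → factor 12
Step 2: 20 μL + 480 μL = 500 μL total → factor 500/20 = 25
Step 3: 100 μL brought to 2000 μL → factor 2000/100 = 20
Step 4: 50 μL brought to 500 μL → factor 500/50 = 10
Dilution factor to tube #2 = 300; to tube #4 = 60000
[tube #2]/[tube #4] = (factor to tube #4)/(factor to tube #2) = 60000/300 = 200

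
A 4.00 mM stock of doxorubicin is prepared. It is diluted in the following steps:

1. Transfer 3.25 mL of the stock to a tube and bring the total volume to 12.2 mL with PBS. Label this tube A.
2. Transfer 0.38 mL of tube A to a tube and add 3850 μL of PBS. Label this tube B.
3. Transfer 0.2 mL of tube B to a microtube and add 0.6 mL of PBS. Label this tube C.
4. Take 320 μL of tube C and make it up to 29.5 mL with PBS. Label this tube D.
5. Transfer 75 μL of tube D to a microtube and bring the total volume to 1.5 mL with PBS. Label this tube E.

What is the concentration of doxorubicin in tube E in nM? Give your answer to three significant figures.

Step 1: 3.25 mL brought to 12.2 mL → factor 12.2/3.25 = 3.7538
Step 2: 0.38 mL + 3850 μL = 4.23 mL total → factor 4.23/0.38 = 11.132
Step 3: 0.2 mL + 0.6 mL = 0.8 mL total → factor 0.8/0.2 = 4
Step 4: 320 μL brought to 29.5 mL → factor 29500/320 = 92.188
Step 5: 75 μL brought to 1.5 mL → factor 1500/75 = 20
Overall dilution factor = 3.7538 × 11.132 × 4 × 92.188 × 20 = 3.0817 × 10^5
Final = 4.00 mM / 3.0817 × 10^5 = 1.298 × 10^-5 mM = 13.0 nM

13.0 nM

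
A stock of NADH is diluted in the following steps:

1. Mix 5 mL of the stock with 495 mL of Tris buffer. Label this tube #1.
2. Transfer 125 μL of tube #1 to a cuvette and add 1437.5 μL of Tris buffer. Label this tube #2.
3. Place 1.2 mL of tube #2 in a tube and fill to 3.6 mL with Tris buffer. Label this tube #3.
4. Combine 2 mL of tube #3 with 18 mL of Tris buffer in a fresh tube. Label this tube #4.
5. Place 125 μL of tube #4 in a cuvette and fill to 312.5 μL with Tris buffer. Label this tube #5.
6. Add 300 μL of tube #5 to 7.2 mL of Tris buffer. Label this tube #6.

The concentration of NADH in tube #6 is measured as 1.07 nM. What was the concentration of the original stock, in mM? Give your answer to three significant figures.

Step 1: 5 mL + 495 mL = 500 mL total → factor 500/5 = 100
Step 2: 125 μL + 1437.5 μL = 1562.5 μL total → factor 1562.5/125 = 12.5
Step 3: 1.2 mL brought to 3.6 mL → factor 3.6/1.2 = 3
Step 4: 2 mL + 18 mL = 20 mL total → factor 20/2 = 10
Step 5: 125 μL brought to 312.5 μL → factor 312.5/125 = 2.5
Step 6: 300 μL + 7.2 mL = 7500 μL total → factor 7500/300 = 25
Overall dilution factor = 100 × 12.5 × 3 × 10 × 2.5 × 25 = 2.3438 × 10^6
Stock = 1.07 nM × 2.3438 × 10^6 = 2.508 × 10^6 nM = 2.51 mM

2.51 mM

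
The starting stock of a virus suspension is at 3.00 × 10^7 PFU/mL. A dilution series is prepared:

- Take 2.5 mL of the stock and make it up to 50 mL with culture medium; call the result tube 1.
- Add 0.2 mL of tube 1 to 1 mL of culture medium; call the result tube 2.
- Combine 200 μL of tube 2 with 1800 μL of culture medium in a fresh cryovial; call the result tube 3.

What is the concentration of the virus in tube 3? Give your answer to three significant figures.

Step 1: 2.5 mL brought to 50 mL → factor 50/2.5 = 20
Step 2: 0.2 mL + 1 mL = 1.2 mL total → factor 1.2/0.2 = 6
Step 3: 200 μL + 1800 μL = 2000 μL total → factor 2000/200 = 10
Overall dilution factor = 20 × 6 × 10 = 1200
Final = 3.00 × 10^7 PFU/mL / 1200 = 2.50 × 10^4 PFU/mL

2.50 × 10^4 PFU/mL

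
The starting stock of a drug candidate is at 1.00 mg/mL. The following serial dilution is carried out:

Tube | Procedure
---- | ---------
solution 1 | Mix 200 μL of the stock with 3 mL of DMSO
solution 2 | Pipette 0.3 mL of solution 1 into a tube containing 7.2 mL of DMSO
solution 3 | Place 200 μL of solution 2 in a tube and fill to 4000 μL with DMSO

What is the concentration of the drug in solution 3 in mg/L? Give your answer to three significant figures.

Step 1: 200 μL + 3 mL = 3200 μL total → factor 3200/200 = 16
Step 2: 0.3 mL + 7.2 mL = 7.5 mL total → factor 7.5/0.3 = 25
Step 3: 200 μL brought to 4000 μL → factor 4000/200 = 20
Overall dilution factor = 16 × 25 × 20 = 8000
Final = 1.00 mg/mL / 8000 = 0.0001250 mg/mL = 0.125 mg/L

0.125 mg/L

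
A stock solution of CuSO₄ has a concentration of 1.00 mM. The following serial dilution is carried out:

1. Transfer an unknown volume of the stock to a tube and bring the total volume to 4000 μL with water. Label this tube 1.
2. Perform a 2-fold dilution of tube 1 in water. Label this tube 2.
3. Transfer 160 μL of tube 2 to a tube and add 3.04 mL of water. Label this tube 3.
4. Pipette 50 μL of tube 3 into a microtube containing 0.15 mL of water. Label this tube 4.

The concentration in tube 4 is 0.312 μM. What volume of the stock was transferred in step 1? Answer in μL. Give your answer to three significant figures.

Step 1: v brought to 4000 μL → factor = 4000 μL/v
Step 2: 2-fold → factor 2
Step 3: 160 μL + 3.04 mL = 3200 μL total → factor 3200/160 = 20
Step 4: 50 μL + 0.15 mL = 200 μL total → factor 200/50 = 4
Product of known-step factors = 160
Overall factor = 1.00 mM / (0.312 μM) = 3205.1
Step-1 factor = 3205.1 / 160 = 20.032
v = 4000 μL / 20.032 = 200 μL

200 μL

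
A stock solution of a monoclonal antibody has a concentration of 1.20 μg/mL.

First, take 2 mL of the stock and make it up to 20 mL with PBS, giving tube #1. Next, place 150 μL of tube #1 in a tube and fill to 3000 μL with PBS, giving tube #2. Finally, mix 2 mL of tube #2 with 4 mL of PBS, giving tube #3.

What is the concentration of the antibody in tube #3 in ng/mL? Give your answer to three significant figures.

2.00 ng/mL

Step 1: 2 mL brought to 20 mL → factor 20/2 = 10
Step 2: 150 μL brought to 3000 μL → factor 3000/150 = 20
Step 3: 2 mL + 4 mL = 6 mL total → factor 6/2 = 3
Overall dilution factor = 10 × 20 × 3 = 600
Final = 1.20 μg/mL / 600 = 0.002000 μg/mL = 2.00 ng/mL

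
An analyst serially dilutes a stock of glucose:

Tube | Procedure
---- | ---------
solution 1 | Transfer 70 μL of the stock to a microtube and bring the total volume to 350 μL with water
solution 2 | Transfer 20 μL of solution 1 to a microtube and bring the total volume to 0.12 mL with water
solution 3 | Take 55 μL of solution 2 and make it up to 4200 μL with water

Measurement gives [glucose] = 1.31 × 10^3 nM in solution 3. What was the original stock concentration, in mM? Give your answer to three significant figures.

3.00 mM

Step 1: 70 μL brought to 350 μL → factor 350/70 = 5
Step 2: 20 μL brought to 0.12 mL → factor 120/20 = 6
Step 3: 55 μL brought to 4200 μL → factor 4200/55 = 76.364
Overall dilution factor = 5 × 6 × 76.364 = 2290.9
Stock = 1.31 × 10^3 nM × 2290.9 = 3.001 × 10^6 nM = 3.00 mM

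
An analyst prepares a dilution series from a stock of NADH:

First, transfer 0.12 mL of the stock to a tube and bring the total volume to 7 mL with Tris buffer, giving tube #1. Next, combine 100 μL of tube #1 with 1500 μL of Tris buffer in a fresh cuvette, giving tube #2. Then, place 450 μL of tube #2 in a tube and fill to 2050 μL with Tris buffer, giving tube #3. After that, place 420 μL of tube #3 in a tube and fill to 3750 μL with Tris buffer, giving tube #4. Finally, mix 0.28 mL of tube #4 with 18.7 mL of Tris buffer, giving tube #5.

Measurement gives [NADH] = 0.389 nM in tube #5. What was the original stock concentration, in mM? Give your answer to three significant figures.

Step 1: 0.12 mL brought to 7 mL → factor 7/0.12 = 58.333
Step 2: 100 μL + 1500 μL = 1600 μL total → factor 1600/100 = 16
Step 3: 450 μL brought to 2050 μL → factor 2050/450 = 4.5556
Step 4: 420 μL brought to 3750 μL → factor 3750/420 = 8.9286
Step 5: 0.28 mL + 18.7 mL = 18.98 mL total → factor 18.98/0.28 = 67.786
Overall dilution factor = 58.333 × 16 × 4.5556 × 8.9286 × 67.786 = 2.5733 × 10^6
Stock = 0.389 nM × 2.5733 × 10^6 = 1.001 × 10^6 nM = 1.00 mM

1.00 mM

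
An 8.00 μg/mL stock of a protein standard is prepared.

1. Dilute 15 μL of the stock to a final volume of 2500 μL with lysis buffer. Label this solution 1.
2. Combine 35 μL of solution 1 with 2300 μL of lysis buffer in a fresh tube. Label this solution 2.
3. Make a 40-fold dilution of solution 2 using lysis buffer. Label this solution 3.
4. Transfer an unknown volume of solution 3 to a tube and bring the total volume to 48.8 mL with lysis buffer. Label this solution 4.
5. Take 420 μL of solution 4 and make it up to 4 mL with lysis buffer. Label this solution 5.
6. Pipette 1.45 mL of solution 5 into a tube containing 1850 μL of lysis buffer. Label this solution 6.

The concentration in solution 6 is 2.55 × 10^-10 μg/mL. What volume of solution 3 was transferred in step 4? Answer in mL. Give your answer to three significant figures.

Step 1: 15 μL brought to 2500 μL → factor 2500/15 = 166.67
Step 2: 35 μL + 2300 μL = 2335 μL total → factor 2335/35 = 66.714
Step 3: 40-fold → factor 40
Step 4: v brought to 48.8 mL → factor = 48.8 mL/v
Step 5: 420 μL brought to 4 mL → factor 4000/420 = 9.5238
Step 6: 1.45 mL + 1850 μL = 3.3 mL total → factor 3.3/1.45 = 2.2759
Product of known-step factors = 9.6402 × 10^6
Overall factor = 8.00 μg/mL / (2.55 × 10^-10 μg/mL) = 3.1373 × 10^10
Step-4 factor = 3.1373 × 10^10 / 9.6402 × 10^6 = 3254.4
v = 48.8 mL / 3254.4 = 0.0150 mL

0.0150 mL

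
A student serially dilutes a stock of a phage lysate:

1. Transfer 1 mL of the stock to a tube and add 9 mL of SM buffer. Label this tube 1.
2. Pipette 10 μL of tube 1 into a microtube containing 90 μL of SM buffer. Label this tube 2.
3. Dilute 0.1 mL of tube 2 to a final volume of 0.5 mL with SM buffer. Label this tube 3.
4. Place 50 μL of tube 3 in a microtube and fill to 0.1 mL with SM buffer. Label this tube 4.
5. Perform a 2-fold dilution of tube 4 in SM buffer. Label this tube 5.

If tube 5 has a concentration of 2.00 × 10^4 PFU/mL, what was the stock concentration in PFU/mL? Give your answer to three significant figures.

Step 1: 1 mL + 9 mL = 10 mL total → factor 10/1 = 10
Step 2: 10 μL + 90 μL = 100 μL total → factor 100/10 = 10
Step 3: 0.1 mL brought to 0.5 mL → factor 0.5/0.1 = 5
Step 4: 50 μL brought to 0.1 mL → factor 100/50 = 2
Step 5: 2-fold → factor 2
Overall dilution factor = 10 × 10 × 5 × 2 × 2 = 2000
Stock = 2.00 × 10^4 PFU/mL × 2000 = 4.00 × 10^7 PFU/mL

4.00 × 10^7 PFU/mL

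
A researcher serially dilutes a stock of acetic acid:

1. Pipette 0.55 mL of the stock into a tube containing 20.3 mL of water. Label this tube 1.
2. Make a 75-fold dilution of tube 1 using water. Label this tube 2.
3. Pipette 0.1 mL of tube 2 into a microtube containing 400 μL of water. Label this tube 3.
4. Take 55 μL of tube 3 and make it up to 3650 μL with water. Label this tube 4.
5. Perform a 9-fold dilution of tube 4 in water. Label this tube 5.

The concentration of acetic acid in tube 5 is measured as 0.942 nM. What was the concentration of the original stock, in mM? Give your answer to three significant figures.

Step 1: 0.55 mL + 20.3 mL = 20.85 mL total → factor 20.85/0.55 = 37.909
Step 2: 75-fold → factor 75
Step 3: 0.1 mL + 400 μL = 0.5 mL total → factor 0.5/0.1 = 5
Step 4: 55 μL brought to 3650 μL → factor 3650/55 = 66.364
Step 5: 9-fold → factor 9
Overall dilution factor = 37.909 × 75 × 5 × 66.364 × 9 = 8.4908 × 10^6
Stock = 0.942 nM × 8.4908 × 10^6 = 7.998 × 10^6 nM = 8.00 mM

8.00 mM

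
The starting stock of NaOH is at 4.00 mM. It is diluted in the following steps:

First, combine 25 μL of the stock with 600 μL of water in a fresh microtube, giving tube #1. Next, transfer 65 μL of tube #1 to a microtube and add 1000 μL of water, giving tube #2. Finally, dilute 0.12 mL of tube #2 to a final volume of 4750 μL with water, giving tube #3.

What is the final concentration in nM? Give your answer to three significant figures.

247 nM

Step 1: 25 μL + 600 μL = 625 μL total → factor 625/25 = 25
Step 2: 65 μL + 1000 μL = 1065 μL total → factor 1065/65 = 16.385
Step 3: 0.12 mL brought to 4750 μL → factor 4.75/0.12 = 39.583
Overall dilution factor = 25 × 16.385 × 39.583 = 16214
Final = 4.00 mM / 16214 = 0.0002467 mM = 247 nM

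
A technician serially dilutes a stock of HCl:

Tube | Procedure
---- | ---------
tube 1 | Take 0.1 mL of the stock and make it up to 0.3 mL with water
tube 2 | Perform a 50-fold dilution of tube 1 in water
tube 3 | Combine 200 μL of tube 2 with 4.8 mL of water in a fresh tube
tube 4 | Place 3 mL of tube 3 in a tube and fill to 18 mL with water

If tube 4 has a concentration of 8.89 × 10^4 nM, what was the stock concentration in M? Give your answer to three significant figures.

2.00 M

Step 1: 0.1 mL brought to 0.3 mL → factor 0.3/0.1 = 3
Step 2: 50-fold → factor 50
Step 3: 200 μL + 4.8 mL = 5000 μL total → factor 5000/200 = 25
Step 4: 3 mL brought to 18 mL → factor 18/3 = 6
Overall dilution factor = 3 × 50 × 25 × 6 = 22500
Stock = 8.89 × 10^4 nM × 22500 = 2.000 × 10^9 nM = 2.00 M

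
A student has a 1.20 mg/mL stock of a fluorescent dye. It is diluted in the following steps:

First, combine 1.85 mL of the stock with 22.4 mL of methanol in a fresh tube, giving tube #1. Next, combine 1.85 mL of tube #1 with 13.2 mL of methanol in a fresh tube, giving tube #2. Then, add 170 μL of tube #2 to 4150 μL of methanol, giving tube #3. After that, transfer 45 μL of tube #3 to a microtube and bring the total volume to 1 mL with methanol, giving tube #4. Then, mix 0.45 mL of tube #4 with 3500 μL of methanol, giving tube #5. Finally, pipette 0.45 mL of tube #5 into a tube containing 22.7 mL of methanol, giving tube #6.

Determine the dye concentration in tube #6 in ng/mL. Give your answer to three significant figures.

Step 1: 1.85 mL + 22.4 mL = 24.25 mL total → factor 24.25/1.85 = 13.108
Step 2: 1.85 mL + 13.2 mL = 15.05 mL total → factor 15.05/1.85 = 8.1351
Step 3: 170 μL + 4150 μL = 4320 μL total → factor 4320/170 = 25.412
Step 4: 45 μL brought to 1 mL → factor 1000/45 = 22.222
Step 5: 0.45 mL + 3500 μL = 3.95 mL total → factor 3.95/0.45 = 8.7778
Step 6: 0.45 mL + 22.7 mL = 23.15 mL total → factor 23.15/0.45 = 51.444
Overall dilution factor = 13.108 × 8.1351 × 25.412 × 22.222 × 8.7778 × 51.444 = 2.7193 × 10^7
Final = 1.20 mg/mL / 2.7193 × 10^7 = 4.413 × 10^-8 mg/mL = 0.0441 ng/mL

0.0441 ng/mL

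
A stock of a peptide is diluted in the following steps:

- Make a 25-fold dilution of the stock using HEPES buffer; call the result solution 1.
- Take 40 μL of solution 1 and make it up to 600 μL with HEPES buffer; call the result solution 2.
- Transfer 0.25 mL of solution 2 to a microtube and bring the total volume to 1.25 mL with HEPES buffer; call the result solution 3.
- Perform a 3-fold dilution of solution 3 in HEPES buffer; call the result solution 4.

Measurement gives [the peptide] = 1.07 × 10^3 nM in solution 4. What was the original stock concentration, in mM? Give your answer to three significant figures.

Step 1: 25-fold → factor 25
Step 2: 40 μL brought to 600 μL → factor 600/40 = 15
Step 3: 0.25 mL brought to 1.25 mL → factor 1.25/0.25 = 5
Step 4: 3-fold → factor 3
Overall dilution factor = 25 × 15 × 5 × 3 = 5625
Stock = 1.07 × 10^3 nM × 5625 = 6.019 × 10^6 nM = 6.02 mM

6.02 mM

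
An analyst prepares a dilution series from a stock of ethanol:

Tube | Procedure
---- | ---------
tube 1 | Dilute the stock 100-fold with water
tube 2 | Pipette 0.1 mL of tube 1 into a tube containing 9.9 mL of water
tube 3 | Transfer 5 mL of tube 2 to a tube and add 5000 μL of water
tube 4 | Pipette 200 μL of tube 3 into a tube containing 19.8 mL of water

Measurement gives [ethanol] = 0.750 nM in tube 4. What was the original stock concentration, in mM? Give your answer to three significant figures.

Step 1: 100-fold → factor 100
Step 2: 0.1 mL + 9.9 mL = 10 mL total → factor 10/0.1 = 100
Step 3: 5 mL + 5000 μL = 10 mL total → factor 10/5 = 2
Step 4: 200 μL + 19.8 mL = 20000 μL total → factor 20000/200 = 100
Overall dilution factor = 100 × 100 × 2 × 100 = 2 × 10^6
Stock = 0.750 nM × 2 × 10^6 = 1.500 × 10^6 nM = 1.50 mM

1.50 mM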